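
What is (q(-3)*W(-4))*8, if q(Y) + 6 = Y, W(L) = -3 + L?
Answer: 504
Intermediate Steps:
q(Y) = -6 + Y
(q(-3)*W(-4))*8 = ((-6 - 3)*(-3 - 4))*8 = -9*(-7)*8 = 63*8 = 504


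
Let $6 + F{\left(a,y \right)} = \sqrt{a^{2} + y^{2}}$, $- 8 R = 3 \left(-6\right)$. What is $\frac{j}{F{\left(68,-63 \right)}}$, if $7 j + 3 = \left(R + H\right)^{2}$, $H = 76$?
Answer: $\frac{293763}{479192} + \frac{97921 \sqrt{8593}}{958384} \approx 10.084$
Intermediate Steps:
$R = \frac{9}{4}$ ($R = - \frac{3 \left(-6\right)}{8} = \left(- \frac{1}{8}\right) \left(-18\right) = \frac{9}{4} \approx 2.25$)
$F{\left(a,y \right)} = -6 + \sqrt{a^{2} + y^{2}}$
$j = \frac{97921}{112}$ ($j = - \frac{3}{7} + \frac{\left(\frac{9}{4} + 76\right)^{2}}{7} = - \frac{3}{7} + \frac{\left(\frac{313}{4}\right)^{2}}{7} = - \frac{3}{7} + \frac{1}{7} \cdot \frac{97969}{16} = - \frac{3}{7} + \frac{97969}{112} = \frac{97921}{112} \approx 874.29$)
$\frac{j}{F{\left(68,-63 \right)}} = \frac{97921}{112 \left(-6 + \sqrt{68^{2} + \left(-63\right)^{2}}\right)} = \frac{97921}{112 \left(-6 + \sqrt{4624 + 3969}\right)} = \frac{97921}{112 \left(-6 + \sqrt{8593}\right)}$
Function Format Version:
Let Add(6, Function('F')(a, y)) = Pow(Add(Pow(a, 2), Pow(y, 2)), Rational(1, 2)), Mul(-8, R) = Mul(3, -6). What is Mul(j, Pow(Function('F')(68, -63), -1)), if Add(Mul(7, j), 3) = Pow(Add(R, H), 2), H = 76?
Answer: Add(Rational(293763, 479192), Mul(Rational(97921, 958384), Pow(8593, Rational(1, 2)))) ≈ 10.084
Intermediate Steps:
R = Rational(9, 4) (R = Mul(Rational(-1, 8), Mul(3, -6)) = Mul(Rational(-1, 8), -18) = Rational(9, 4) ≈ 2.2500)
Function('F')(a, y) = Add(-6, Pow(Add(Pow(a, 2), Pow(y, 2)), Rational(1, 2)))
j = Rational(97921, 112) (j = Add(Rational(-3, 7), Mul(Rational(1, 7), Pow(Add(Rational(9, 4), 76), 2))) = Add(Rational(-3, 7), Mul(Rational(1, 7), Pow(Rational(313, 4), 2))) = Add(Rational(-3, 7), Mul(Rational(1, 7), Rational(97969, 16))) = Add(Rational(-3, 7), Rational(97969, 112)) = Rational(97921, 112) ≈ 874.29)
Mul(j, Pow(Function('F')(68, -63), -1)) = Mul(Rational(97921, 112), Pow(Add(-6, Pow(Add(Pow(68, 2), Pow(-63, 2)), Rational(1, 2))), -1)) = Mul(Rational(97921, 112), Pow(Add(-6, Pow(Add(4624, 3969), Rational(1, 2))), -1)) = Mul(Rational(97921, 112), Pow(Add(-6, Pow(8593, Rational(1, 2))), -1))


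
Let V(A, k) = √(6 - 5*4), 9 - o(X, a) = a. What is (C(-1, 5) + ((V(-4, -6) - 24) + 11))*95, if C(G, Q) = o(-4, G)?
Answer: -285 + 95*I*√14 ≈ -285.0 + 355.46*I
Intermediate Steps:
o(X, a) = 9 - a
C(G, Q) = 9 - G
V(A, k) = I*√14 (V(A, k) = √(6 - 20) = √(-14) = I*√14)
(C(-1, 5) + ((V(-4, -6) - 24) + 11))*95 = ((9 - 1*(-1)) + ((I*√14 - 24) + 11))*95 = ((9 + 1) + ((-24 + I*√14) + 11))*95 = (10 + (-13 + I*√14))*95 = (-3 + I*√14)*95 = -285 + 95*I*√14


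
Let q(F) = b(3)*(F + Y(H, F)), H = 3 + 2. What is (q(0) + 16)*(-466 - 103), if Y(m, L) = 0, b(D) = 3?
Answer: -9104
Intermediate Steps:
H = 5
q(F) = 3*F (q(F) = 3*(F + 0) = 3*F)
(q(0) + 16)*(-466 - 103) = (3*0 + 16)*(-466 - 103) = (0 + 16)*(-569) = 16*(-569) = -9104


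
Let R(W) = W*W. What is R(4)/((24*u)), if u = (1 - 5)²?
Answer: 1/24 ≈ 0.041667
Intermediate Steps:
u = 16 (u = (-4)² = 16)
R(W) = W²
R(4)/((24*u)) = 4²/((24*16)) = 16/384 = 16*(1/384) = 1/24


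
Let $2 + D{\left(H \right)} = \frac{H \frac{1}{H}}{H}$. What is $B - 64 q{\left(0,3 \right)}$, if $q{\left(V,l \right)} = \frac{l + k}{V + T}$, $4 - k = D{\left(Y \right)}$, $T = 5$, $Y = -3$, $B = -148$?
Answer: $- \frac{4012}{15} \approx -267.47$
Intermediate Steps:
$D{\left(H \right)} = -2 + \frac{1}{H}$ ($D{\left(H \right)} = -2 + \frac{H \frac{1}{H}}{H} = -2 + 1 \frac{1}{H} = -2 + \frac{1}{H}$)
$k = \frac{19}{3}$ ($k = 4 - \left(-2 + \frac{1}{-3}\right) = 4 - \left(-2 - \frac{1}{3}\right) = 4 - - \frac{7}{3} = 4 + \frac{7}{3} = \frac{19}{3} \approx 6.3333$)
$q{\left(V,l \right)} = \frac{\frac{19}{3} + l}{5 + V}$ ($q{\left(V,l \right)} = \frac{l + \frac{19}{3}}{V + 5} = \frac{\frac{19}{3} + l}{5 + V}$)
$B - 64 q{\left(0,3 \right)} = -148 - 64 \frac{\frac{19}{3} + 3}{5 + 0} = -148 - 64 \cdot \frac{1}{5} \cdot \frac{28}{3} = -148 - \frac{1792}{15} = - \frac{4012}{15}$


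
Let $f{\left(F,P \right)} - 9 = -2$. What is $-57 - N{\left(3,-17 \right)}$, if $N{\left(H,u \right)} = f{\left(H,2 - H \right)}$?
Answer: $-64$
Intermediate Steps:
$f{\left(F,P \right)} = 7$ ($f{\left(F,P \right)} = 9 - 2 = 7$)
$N{\left(H,u \right)} = 7$
$-57 - N{\left(3,-17 \right)} = -57 - 7 = -64$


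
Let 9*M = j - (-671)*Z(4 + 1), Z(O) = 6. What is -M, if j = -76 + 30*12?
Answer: -4310/9 ≈ -478.89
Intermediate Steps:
j = 284 (j = -76 + 360 = 284)
M = 4310/9 (M = (284 - (-671)*6)/9 = (284 - 1*(-4026))/9 = (284 + 4026)/9 = (1/9)*4310 = 4310/9 ≈ 478.89)
-M = -1*4310/9 = -4310/9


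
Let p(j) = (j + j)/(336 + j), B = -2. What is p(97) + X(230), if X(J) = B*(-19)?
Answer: 16648/433 ≈ 38.448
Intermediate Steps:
X(J) = 38 (X(J) = -2*(-19) = 38)
p(j) = 2*j/(336 + j) (p(j) = (2*j)/(336 + j) = 2*j/(336 + j))
p(97) + X(230) = 2*97/(336 + 97) + 38 = 2*97/433 + 38 = 2*97*(1/433) + 38 = 194/433 + 38 = 16648/433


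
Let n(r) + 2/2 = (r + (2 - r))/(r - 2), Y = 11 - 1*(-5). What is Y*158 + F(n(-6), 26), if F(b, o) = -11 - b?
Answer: 10073/4 ≈ 2518.3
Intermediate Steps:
Y = 16 (Y = 11 + 5 = 16)
n(r) = -1 + 2/(-2 + r) (n(r) = -1 + (r + (2 - r))/(r - 2) = -1 + 2/(-2 + r))
Y*158 + F(n(-6), 26) = 16*158 + (-11 - (4 - 1*(-6))/(-2 - 6)) = 2528 + (-11 - (4 + 6)/(-8)) = 2528 + (-11 - (-1)*10/8) = 2528 + (-11 - 1*(-5/4)) = 2528 + (-11 + 5/4) = 2528 - 39/4 = 10073/4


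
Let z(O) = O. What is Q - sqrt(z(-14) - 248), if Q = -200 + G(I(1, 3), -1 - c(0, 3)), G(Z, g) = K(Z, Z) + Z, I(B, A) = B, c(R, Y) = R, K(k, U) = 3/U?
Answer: -196 - I*sqrt(262) ≈ -196.0 - 16.186*I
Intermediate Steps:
G(Z, g) = Z + 3/Z (G(Z, g) = 3/Z + Z = Z + 3/Z)
Q = -196 (Q = -200 + (1 + 3/1) = -200 + (1 + 3*1) = -200 + (1 + 3) = -200 + 4 = -196)
Q - sqrt(z(-14) - 248) = -196 - sqrt(-14 - 248) = -196 - sqrt(-262) = -196 - I*sqrt(262)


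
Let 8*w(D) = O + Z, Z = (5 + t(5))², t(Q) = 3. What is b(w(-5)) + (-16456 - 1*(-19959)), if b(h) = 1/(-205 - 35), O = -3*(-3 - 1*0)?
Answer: 840719/240 ≈ 3503.0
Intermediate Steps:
Z = 64 (Z = (5 + 3)² = 8² = 64)
O = 9 (O = -3*(-3 + 0) = -3*(-3) = 9)
w(D) = 73/8 (w(D) = (9 + 64)/8 = (⅛)*73 = 73/8)
b(h) = -1/240 (b(h) = 1/(-240) = -1/240)
b(w(-5)) + (-16456 - 1*(-19959)) = -1/240 + (-16456 - 1*(-19959)) = -1/240 + (-16456 + 19959) = -1/240 + 3503 = 840719/240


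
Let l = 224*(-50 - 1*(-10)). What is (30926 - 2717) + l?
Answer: 19249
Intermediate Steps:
l = -8960 (l = 224*(-50 + 10) = 224*(-40) = -8960)
(30926 - 2717) + l = (30926 - 2717) - 8960 = 28209 - 8960 = 19249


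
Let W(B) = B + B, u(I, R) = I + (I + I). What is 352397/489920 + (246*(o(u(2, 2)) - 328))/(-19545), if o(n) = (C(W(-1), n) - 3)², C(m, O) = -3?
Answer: 2805302187/638365760 ≈ 4.3945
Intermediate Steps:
u(I, R) = 3*I (u(I, R) = I + 2*I = 3*I)
W(B) = 2*B
o(n) = 36 (o(n) = (-3 - 3)² = (-6)² = 36)
352397/489920 + (246*(o(u(2, 2)) - 328))/(-19545) = 352397/489920 + (246*(36 - 328))/(-19545) = 352397*(1/489920) + (246*(-292))*(-1/19545) = 352397/489920 - 71832*(-1/19545) = 352397/489920 + 23944/6515 = 2805302187/638365760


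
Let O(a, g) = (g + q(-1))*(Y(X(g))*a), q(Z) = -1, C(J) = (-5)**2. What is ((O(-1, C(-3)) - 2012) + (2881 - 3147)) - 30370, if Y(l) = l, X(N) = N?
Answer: -33248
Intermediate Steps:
C(J) = 25
O(a, g) = a*g*(-1 + g) (O(a, g) = (g - 1)*(g*a) = (-1 + g)*(a*g) = a*g*(-1 + g))
((O(-1, C(-3)) - 2012) + (2881 - 3147)) - 30370 = ((-1*25*(-1 + 25) - 2012) + (2881 - 3147)) - 30370 = ((-1*25*24 - 2012) - 266) - 30370 = ((-600 - 2012) - 266) - 30370 = (-2612 - 266) - 30370 = -2878 - 30370 = -33248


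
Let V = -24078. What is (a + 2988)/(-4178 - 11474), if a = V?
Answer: 10545/7826 ≈ 1.3474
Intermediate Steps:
a = -24078
(a + 2988)/(-4178 - 11474) = (-24078 + 2988)/(-4178 - 11474) = -21090/(-15652) = -21090*(-1/15652) = 10545/7826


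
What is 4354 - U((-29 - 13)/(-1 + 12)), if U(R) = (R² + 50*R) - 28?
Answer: 551558/121 ≈ 4558.3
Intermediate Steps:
U(R) = -28 + R² + 50*R
4354 - U((-29 - 13)/(-1 + 12)) = 4354 - (-28 + ((-29 - 13)/(-1 + 12))² + 50*((-29 - 13)/(-1 + 12))) = 4354 - (-28 + (-42/11)² + 50*(-42/11)) = 4354 - (-28 + 1764/121 - 2100/11) = 4354 - 1*(-24724/121) = 4354 + 24724/121 = 551558/121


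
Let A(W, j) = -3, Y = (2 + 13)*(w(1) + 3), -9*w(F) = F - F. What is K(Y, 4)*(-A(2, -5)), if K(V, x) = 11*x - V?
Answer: -3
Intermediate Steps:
w(F) = 0 (w(F) = -(F - F)/9 = -1/9*0 = 0)
Y = 45 (Y = (2 + 13)*(0 + 3) = 15*3 = 45)
K(V, x) = -V + 11*x
K(Y, 4)*(-A(2, -5)) = (-1*45 + 11*4)*(-1*(-3)) = (-45 + 44)*3 = -1*3 = -3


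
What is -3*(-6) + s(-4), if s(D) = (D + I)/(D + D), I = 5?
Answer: 143/8 ≈ 17.875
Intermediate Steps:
s(D) = (5 + D)/(2*D) (s(D) = (D + 5)/(D + D) = (5 + D)/((2*D)) = (5 + D)*(1/(2*D)) = (5 + D)/(2*D))
-3*(-6) + s(-4) = -3*(-6) + (½)*(5 - 4)/(-4) = 18 + (½)*(-¼)*1 = 18 - ⅛ = 143/8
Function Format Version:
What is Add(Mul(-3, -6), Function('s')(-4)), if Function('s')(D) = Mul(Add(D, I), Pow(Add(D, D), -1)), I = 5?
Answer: Rational(143, 8) ≈ 17.875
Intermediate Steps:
Function('s')(D) = Mul(Rational(1, 2), Pow(D, -1), Add(5, D)) (Function('s')(D) = Mul(Add(D, 5), Pow(Add(D, D), -1)) = Mul(Add(5, D), Pow(Mul(2, D), -1)) = Mul(Add(5, D), Mul(Rational(1, 2), Pow(D, -1))) = Mul(Rational(1, 2), Pow(D, -1), Add(5, D)))
Add(Mul(-3, -6), Function('s')(-4)) = Add(Mul(-3, -6), Mul(Rational(1, 2), Pow(-4, -1), Add(5, -4))) = Add(18, Mul(Rational(1, 2), Rational(-1, 4), 1)) = Add(18, Rational(-1, 8)) = Rational(143, 8)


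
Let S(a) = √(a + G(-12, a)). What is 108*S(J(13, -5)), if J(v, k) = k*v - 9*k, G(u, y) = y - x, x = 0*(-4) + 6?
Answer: 108*I*√46 ≈ 732.49*I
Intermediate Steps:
x = 6 (x = 0 + 6 = 6)
G(u, y) = -6 + y (G(u, y) = y - 1*6 = y - 6 = -6 + y)
J(v, k) = -9*k + k*v
S(a) = √(-6 + 2*a) (S(a) = √(a + (-6 + a)) = √(-6 + 2*a))
108*S(J(13, -5)) = 108*√(-6 + 2*(-5*(-9 + 13))) = 108*√(-6 + 2*(-5*4)) = 108*√(-6 + 2*(-20)) = 108*√(-6 - 40) = 108*√(-46) = 108*(I*√46) = 108*I*√46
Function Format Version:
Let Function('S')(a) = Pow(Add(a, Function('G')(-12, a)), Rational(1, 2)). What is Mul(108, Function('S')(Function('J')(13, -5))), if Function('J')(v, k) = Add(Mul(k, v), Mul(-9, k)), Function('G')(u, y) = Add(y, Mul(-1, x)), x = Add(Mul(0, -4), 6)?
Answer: Mul(108, I, Pow(46, Rational(1, 2))) ≈ Mul(732.49, I)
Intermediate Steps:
x = 6 (x = Add(0, 6) = 6)
Function('G')(u, y) = Add(-6, y) (Function('G')(u, y) = Add(y, Mul(-1, 6)) = Add(y, -6) = Add(-6, y))
Function('J')(v, k) = Add(Mul(-9, k), Mul(k, v))
Function('S')(a) = Pow(Add(-6, Mul(2, a)), Rational(1, 2)) (Function('S')(a) = Pow(Add(a, Add(-6, a)), Rational(1, 2)) = Pow(Add(-6, Mul(2, a)), Rational(1, 2)))
Mul(108, Function('S')(Function('J')(13, -5))) = Mul(108, Pow(Add(-6, Mul(2, Mul(-5, Add(-9, 13)))), Rational(1, 2))) = Mul(108, Pow(Add(-6, Mul(2, Mul(-5, 4))), Rational(1, 2))) = Mul(108, Pow(Add(-6, Mul(2, -20)), Rational(1, 2))) = Mul(108, Pow(Add(-6, -40), Rational(1, 2))) = Mul(108, Pow(-46, Rational(1, 2))) = Mul(108, Mul(I, Pow(46, Rational(1, 2)))) = Mul(108, I, Pow(46, Rational(1, 2)))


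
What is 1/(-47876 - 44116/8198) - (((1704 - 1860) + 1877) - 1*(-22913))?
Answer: -4834811277887/196265782 ≈ -24634.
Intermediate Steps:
1/(-47876 - 44116/8198) - (((1704 - 1860) + 1877) - 1*(-22913)) = 1/(-47876 - 44116*1/8198) - ((-156 + 1877) + 22913) = 1/(-47876 - 22058/4099) - (1721 + 22913) = 1/(-196265782/4099) - 1*24634 = -4099/196265782 - 24634 = -4834811277887/196265782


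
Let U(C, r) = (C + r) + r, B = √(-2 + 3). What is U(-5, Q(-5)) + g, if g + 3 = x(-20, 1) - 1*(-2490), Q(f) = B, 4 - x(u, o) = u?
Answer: 2508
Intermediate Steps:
B = 1 (B = √1 = 1)
x(u, o) = 4 - u
Q(f) = 1
U(C, r) = C + 2*r
g = 2511 (g = -3 + ((4 - 1*(-20)) - 1*(-2490)) = -3 + ((4 + 20) + 2490) = -3 + (24 + 2490) = -3 + 2514 = 2511)
U(-5, Q(-5)) + g = (-5 + 2*1) + 2511 = (-5 + 2) + 2511 = -3 + 2511 = 2508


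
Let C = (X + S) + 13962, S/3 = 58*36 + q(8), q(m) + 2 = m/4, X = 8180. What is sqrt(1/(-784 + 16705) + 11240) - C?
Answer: -28406 + sqrt(316566160529)/5307 ≈ -28300.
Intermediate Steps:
q(m) = -2 + m/4
S = 6264 (S = 3*(58*36 + (-2 + (1/4)*8)) = 3*(2088 + (-2 + 2)) = 3*(2088 + 0) = 3*2088 = 6264)
C = 28406 (C = (8180 + 6264) + 13962 = 14444 + 13962 = 28406)
sqrt(1/(-784 + 16705) + 11240) - C = sqrt(1/(-784 + 16705) + 11240) - 1*28406 = sqrt(1/15921 + 11240) - 28406 = sqrt(178952041/15921) - 28406 = sqrt(316566160529)/5307 - 28406 = -28406 + sqrt(316566160529)/5307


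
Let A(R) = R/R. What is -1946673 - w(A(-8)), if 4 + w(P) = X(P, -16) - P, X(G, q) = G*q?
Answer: -1946652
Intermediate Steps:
A(R) = 1
w(P) = -4 - 17*P (w(P) = -4 + (P*(-16) - P) = -4 + (-16*P - P) = -4 - 17*P)
-1946673 - w(A(-8)) = -1946673 - (-4 - 17*1) = -1946673 - (-4 - 17) = -1946673 - 1*(-21) = -1946673 + 21 = -1946652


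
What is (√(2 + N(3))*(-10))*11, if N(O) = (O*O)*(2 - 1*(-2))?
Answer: -110*√38 ≈ -678.09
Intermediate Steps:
N(O) = 4*O² (N(O) = O²*(2 + 2) = O²*4 = 4*O²)
(√(2 + N(3))*(-10))*11 = (√(2 + 4*3²)*(-10))*11 = (√(2 + 4*9)*(-10))*11 = (√(2 + 36)*(-10))*11 = (√38*(-10))*11 = -10*√38*11 = -110*√38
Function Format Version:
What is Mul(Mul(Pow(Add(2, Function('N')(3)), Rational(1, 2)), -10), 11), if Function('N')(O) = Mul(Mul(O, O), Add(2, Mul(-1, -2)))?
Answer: Mul(-110, Pow(38, Rational(1, 2))) ≈ -678.09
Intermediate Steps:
Function('N')(O) = Mul(4, Pow(O, 2)) (Function('N')(O) = Mul(Pow(O, 2), Add(2, 2)) = Mul(Pow(O, 2), 4) = Mul(4, Pow(O, 2)))
Mul(Mul(Pow(Add(2, Function('N')(3)), Rational(1, 2)), -10), 11) = Mul(Mul(Pow(Add(2, Mul(4, Pow(3, 2))), Rational(1, 2)), -10), 11) = Mul(Mul(Pow(Add(2, Mul(4, 9)), Rational(1, 2)), -10), 11) = Mul(Mul(Pow(Add(2, 36), Rational(1, 2)), -10), 11) = Mul(Mul(Pow(38, Rational(1, 2)), -10), 11) = Mul(Mul(-10, Pow(38, Rational(1, 2))), 11) = Mul(-110, Pow(38, Rational(1, 2)))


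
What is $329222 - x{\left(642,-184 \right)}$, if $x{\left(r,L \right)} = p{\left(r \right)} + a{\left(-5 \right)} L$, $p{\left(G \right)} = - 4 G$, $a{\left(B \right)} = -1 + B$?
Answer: $330686$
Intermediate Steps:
$x{\left(r,L \right)} = - 6 L - 4 r$ ($x{\left(r,L \right)} = - 4 r + \left(-1 - 5\right) L = - 4 r - 6 L = - 6 L - 4 r$)
$329222 - x{\left(642,-184 \right)} = 329222 - \left(\left(-6\right) \left(-184\right) - 2568\right) = 329222 - \left(1104 - 2568\right) = 329222 - -1464 = 329222 + 1464 = 330686$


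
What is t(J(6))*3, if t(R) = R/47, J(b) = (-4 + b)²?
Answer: 12/47 ≈ 0.25532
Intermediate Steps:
t(R) = R/47 (t(R) = R*(1/47) = R/47)
t(J(6))*3 = ((-4 + 6)²/47)*3 = ((1/47)*2²)*3 = ((1/47)*4)*3 = (4/47)*3 = 12/47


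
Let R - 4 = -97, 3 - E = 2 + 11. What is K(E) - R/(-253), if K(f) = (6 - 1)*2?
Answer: 2437/253 ≈ 9.6324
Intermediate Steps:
E = -10 (E = 3 - (2 + 11) = 3 - 1*13 = 3 - 13 = -10)
K(f) = 10 (K(f) = 5*2 = 10)
R = -93 (R = 4 - 97 = -93)
K(E) - R/(-253) = 10 - (-93)/(-253) = 10 - (-93)*(-1)/253 = 10 - 1*93/253 = 10 - 93/253 = 2437/253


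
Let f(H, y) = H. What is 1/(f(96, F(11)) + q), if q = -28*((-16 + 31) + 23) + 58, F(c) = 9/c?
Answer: -1/910 ≈ -0.0010989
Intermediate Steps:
q = -1006 (q = -28*(15 + 23) + 58 = -28*38 + 58 = -1064 + 58 = -1006)
1/(f(96, F(11)) + q) = 1/(96 - 1006) = 1/(-910) = -1/910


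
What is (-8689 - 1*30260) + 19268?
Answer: -19681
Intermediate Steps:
(-8689 - 1*30260) + 19268 = (-8689 - 30260) + 19268 = -38949 + 19268 = -19681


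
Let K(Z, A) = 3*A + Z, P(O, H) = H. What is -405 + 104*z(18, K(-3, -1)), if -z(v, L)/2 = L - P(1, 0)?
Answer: 843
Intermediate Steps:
K(Z, A) = Z + 3*A
z(v, L) = -2*L (z(v, L) = -2*(L - 1*0) = -2*(L + 0) = -2*L)
-405 + 104*z(18, K(-3, -1)) = -405 + 104*(-2*(-3 + 3*(-1))) = -405 + 104*(-2*(-3 - 3)) = -405 + 104*(-2*(-6)) = -405 + 104*12 = -405 + 1248 = 843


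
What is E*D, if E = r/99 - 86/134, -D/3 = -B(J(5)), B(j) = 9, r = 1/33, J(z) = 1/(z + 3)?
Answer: -140414/8107 ≈ -17.320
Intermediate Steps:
J(z) = 1/(3 + z)
r = 1/33 ≈ 0.030303
D = 27 (D = -(-3)*9 = -3*(-9) = 27)
E = -140414/218889 (E = (1/33)/99 - 86/134 = (1/33)*(1/99) - 86*1/134 = 1/3267 - 43/67 = -140414/218889 ≈ -0.64149)
E*D = -140414/218889*27 = -140414/8107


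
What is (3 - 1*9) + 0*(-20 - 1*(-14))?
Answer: -6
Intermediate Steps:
(3 - 1*9) + 0*(-20 - 1*(-14)) = (3 - 9) + 0*(-20 + 14) = -6 + 0*(-6) = -6 + 0 = -6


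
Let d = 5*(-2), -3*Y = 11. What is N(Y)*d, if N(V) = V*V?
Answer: -1210/9 ≈ -134.44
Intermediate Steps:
Y = -11/3 (Y = -⅓*11 = -11/3 ≈ -3.6667)
N(V) = V²
d = -10
N(Y)*d = (-11/3)²*(-10) = (121/9)*(-10) = -1210/9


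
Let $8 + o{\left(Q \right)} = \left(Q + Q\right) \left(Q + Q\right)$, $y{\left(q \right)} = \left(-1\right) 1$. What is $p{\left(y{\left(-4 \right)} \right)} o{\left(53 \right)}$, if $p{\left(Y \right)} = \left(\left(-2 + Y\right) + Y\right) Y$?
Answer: $44912$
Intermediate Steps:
$y{\left(q \right)} = -1$
$p{\left(Y \right)} = Y \left(-2 + 2 Y\right)$ ($p{\left(Y \right)} = \left(-2 + 2 Y\right) Y = Y \left(-2 + 2 Y\right)$)
$o{\left(Q \right)} = -8 + 4 Q^{2}$ ($o{\left(Q \right)} = -8 + \left(Q + Q\right) \left(Q + Q\right) = -8 + 2 Q 2 Q = -8 + 4 Q^{2}$)
$p{\left(y{\left(-4 \right)} \right)} o{\left(53 \right)} = 2 \left(-1\right) \left(-1 - 1\right) \left(-8 + 4 \cdot 53^{2}\right) = 2 \left(-1\right) \left(-2\right) \left(-8 + 4 \cdot 2809\right) = 4 \left(-8 + 11236\right) = 4 \cdot 11228 = 44912$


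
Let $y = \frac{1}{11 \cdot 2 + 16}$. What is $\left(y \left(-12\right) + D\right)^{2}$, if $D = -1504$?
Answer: $\frac{816930724}{361} \approx 2.263 \cdot 10^{6}$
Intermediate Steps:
$y = \frac{1}{38}$ ($y = \frac{1}{22 + 16} = \frac{1}{38} \approx 0.026316$)
$\left(y \left(-12\right) + D\right)^{2} = \left(\frac{1}{38} \left(-12\right) - 1504\right)^{2} = \left(- \frac{6}{19} - 1504\right)^{2} = \left(- \frac{28582}{19}\right)^{2} = \frac{816930724}{361}$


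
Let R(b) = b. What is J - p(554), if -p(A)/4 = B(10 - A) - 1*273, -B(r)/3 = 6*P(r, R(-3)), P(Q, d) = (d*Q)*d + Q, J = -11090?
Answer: 379498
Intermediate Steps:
P(Q, d) = Q + Q*d² (P(Q, d) = (Q*d)*d + Q = Q*d² + Q = Q + Q*d²)
B(r) = -180*r (B(r) = -18*r*(1 + (-3)²) = -18*r*(1 + 9) = -18*r*10 = -18*10*r = -180*r)
p(A) = 8292 - 720*A (p(A) = -4*(-180*(10 - A) - 1*273) = -4*((-1800 + 180*A) - 273) = -4*(-2073 + 180*A) = 8292 - 720*A)
J - p(554) = -11090 - (8292 - 720*554) = -11090 - (8292 - 398880) = -11090 - 1*(-390588) = -11090 + 390588 = 379498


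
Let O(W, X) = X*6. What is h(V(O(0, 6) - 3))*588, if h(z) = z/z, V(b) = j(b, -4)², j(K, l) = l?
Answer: 588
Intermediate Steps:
O(W, X) = 6*X
V(b) = 16 (V(b) = (-4)² = 16)
h(z) = 1
h(V(O(0, 6) - 3))*588 = 1*588 = 588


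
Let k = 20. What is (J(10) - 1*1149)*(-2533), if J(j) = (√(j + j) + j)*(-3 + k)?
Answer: 2479807 - 86122*√5 ≈ 2.2872e+6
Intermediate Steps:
J(j) = 17*j + 17*√2*√j (J(j) = (√(j + j) + j)*(-3 + 20) = (√(2*j) + j)*17 = (√2*√j + j)*17 = (j + √2*√j)*17 = 17*j + 17*√2*√j)
(J(10) - 1*1149)*(-2533) = ((17*10 + 17*√2*√10) - 1*1149)*(-2533) = ((170 + 34*√5) - 1149)*(-2533) = (-979 + 34*√5)*(-2533) = 2479807 - 86122*√5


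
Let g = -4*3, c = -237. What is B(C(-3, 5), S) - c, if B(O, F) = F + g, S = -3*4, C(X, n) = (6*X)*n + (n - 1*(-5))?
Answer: 213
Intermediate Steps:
C(X, n) = 5 + n + 6*X*n (C(X, n) = 6*X*n + (n + 5) = 6*X*n + (5 + n) = 5 + n + 6*X*n)
S = -12
g = -12
B(O, F) = -12 + F (B(O, F) = F - 12 = -12 + F)
B(C(-3, 5), S) - c = (-12 - 12) - 1*(-237) = -24 + 237 = 213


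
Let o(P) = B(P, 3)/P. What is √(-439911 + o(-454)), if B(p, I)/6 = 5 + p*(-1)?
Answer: 9*I*√279857858/227 ≈ 663.26*I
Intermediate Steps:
B(p, I) = 30 - 6*p (B(p, I) = 6*(5 + p*(-1)) = 6*(5 - p) = 30 - 6*p)
o(P) = (30 - 6*P)/P
√(-439911 + o(-454)) = √(-439911 + (-6 + 30/(-454))) = √(-439911 + (-6 + 30*(-1/454))) = √(-439911 + (-6 - 15/227)) = √(-439911 - 1377/227) = √(-99861174/227) = 9*I*√279857858/227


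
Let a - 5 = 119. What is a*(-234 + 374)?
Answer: 17360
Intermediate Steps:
a = 124 (a = 5 + 119 = 124)
a*(-234 + 374) = 124*(-234 + 374) = 124*140 = 17360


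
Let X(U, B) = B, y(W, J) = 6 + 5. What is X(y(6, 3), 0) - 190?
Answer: -190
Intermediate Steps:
y(W, J) = 11
X(y(6, 3), 0) - 190 = 0 - 190 = -190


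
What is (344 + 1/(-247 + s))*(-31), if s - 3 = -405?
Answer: -6920905/649 ≈ -10664.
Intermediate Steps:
s = -402 (s = 3 - 405 = -402)
(344 + 1/(-247 + s))*(-31) = (344 + 1/(-247 - 402))*(-31) = (344 + 1/(-649))*(-31) = (344 - 1/649)*(-31) = (223255/649)*(-31) = -6920905/649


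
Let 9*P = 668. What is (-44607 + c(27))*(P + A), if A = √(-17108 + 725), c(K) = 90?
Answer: -9912452/3 - 44517*I*√16383 ≈ -3.3042e+6 - 5.698e+6*I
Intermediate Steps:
P = 668/9 (P = (⅑)*668 = 668/9 ≈ 74.222)
A = I*√16383 (A = √(-16383) = I*√16383 ≈ 128.0*I)
(-44607 + c(27))*(P + A) = (-44607 + 90)*(668/9 + I*√16383) = -44517*(668/9 + I*√16383) = -9912452/3 - 44517*I*√16383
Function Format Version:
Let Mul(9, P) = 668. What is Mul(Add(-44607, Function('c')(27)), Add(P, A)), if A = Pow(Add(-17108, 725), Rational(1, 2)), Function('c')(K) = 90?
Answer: Add(Rational(-9912452, 3), Mul(-44517, I, Pow(16383, Rational(1, 2)))) ≈ Add(-3.3042e+6, Mul(-5.6980e+6, I))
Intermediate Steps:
P = Rational(668, 9) (P = Mul(Rational(1, 9), 668) = Rational(668, 9) ≈ 74.222)
A = Mul(I, Pow(16383, Rational(1, 2))) (A = Pow(-16383, Rational(1, 2)) = Mul(I, Pow(16383, Rational(1, 2))) ≈ Mul(128.00, I))
Mul(Add(-44607, Function('c')(27)), Add(P, A)) = Mul(Add(-44607, 90), Add(Rational(668, 9), Mul(I, Pow(16383, Rational(1, 2))))) = Mul(-44517, Add(Rational(668, 9), Mul(I, Pow(16383, Rational(1, 2))))) = Add(Rational(-9912452, 3), Mul(-44517, I, Pow(16383, Rational(1, 2))))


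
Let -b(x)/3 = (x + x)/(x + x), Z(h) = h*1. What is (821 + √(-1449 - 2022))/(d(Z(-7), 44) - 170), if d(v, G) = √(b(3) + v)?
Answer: (√3471 - 821*I)/(√10 + 170*I) ≈ -4.8213 - 0.43624*I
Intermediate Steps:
Z(h) = h
b(x) = -3 (b(x) = -3*(x + x)/(x + x) = -3*2*x/(2*x) = -3*2*x*1/(2*x) = -3*1 = -3)
d(v, G) = √(-3 + v)
(821 + √(-1449 - 2022))/(d(Z(-7), 44) - 170) = (821 + √(-1449 - 2022))/(√(-3 - 7) - 170) = (821 + √(-3471))/(√(-10) - 170) = (821 + I*√3471)/(I*√10 - 170) = (821 + I*√3471)/(-170 + I*√10)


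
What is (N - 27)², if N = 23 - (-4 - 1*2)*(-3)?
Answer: 484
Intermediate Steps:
N = 5 (N = 23 - (-4 - 2)*(-3) = 23 - (-6)*(-3) = 23 - 1*18 = 23 - 18 = 5)
(N - 27)² = (5 - 27)² = (-22)² = 484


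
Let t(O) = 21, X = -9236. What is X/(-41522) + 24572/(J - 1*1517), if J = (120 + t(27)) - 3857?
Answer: -485973298/108642313 ≈ -4.4732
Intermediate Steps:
J = -3716 (J = (120 + 21) - 3857 = 141 - 3857 = -3716)
X/(-41522) + 24572/(J - 1*1517) = -9236/(-41522) + 24572/(-3716 - 1*1517) = -9236*(-1/41522) + 24572/(-3716 - 1517) = 4618/20761 + 24572/(-5233) = 4618/20761 + 24572*(-1/5233) = 4618/20761 - 24572/5233 = -485973298/108642313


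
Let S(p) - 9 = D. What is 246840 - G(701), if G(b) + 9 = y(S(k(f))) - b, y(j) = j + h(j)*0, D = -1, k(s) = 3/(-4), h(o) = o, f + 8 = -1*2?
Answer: 247542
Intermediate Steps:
f = -10 (f = -8 - 1*2 = -8 - 2 = -10)
k(s) = -¾ (k(s) = 3*(-¼) = -¾)
S(p) = 8 (S(p) = 9 - 1 = 8)
y(j) = j (y(j) = j + j*0 = j + 0 = j)
G(b) = -1 - b (G(b) = -9 + (8 - b) = -1 - b)
246840 - G(701) = 246840 - (-1 - 1*701) = 246840 - (-1 - 701) = 246840 - 1*(-702) = 246840 + 702 = 247542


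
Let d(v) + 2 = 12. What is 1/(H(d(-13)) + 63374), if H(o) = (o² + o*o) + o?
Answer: 1/63584 ≈ 1.5727e-5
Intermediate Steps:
d(v) = 10 (d(v) = -2 + 12 = 10)
H(o) = o + 2*o² (H(o) = (o² + o²) + o = 2*o² + o = o + 2*o²)
1/(H(d(-13)) + 63374) = 1/(10*(1 + 2*10) + 63374) = 1/(10*(1 + 20) + 63374) = 1/(10*21 + 63374) = 1/(210 + 63374) = 1/63584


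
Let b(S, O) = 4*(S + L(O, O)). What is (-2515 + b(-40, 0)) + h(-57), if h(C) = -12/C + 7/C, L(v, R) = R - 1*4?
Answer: -153382/57 ≈ -2690.9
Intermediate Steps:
L(v, R) = -4 + R (L(v, R) = R - 4 = -4 + R)
b(S, O) = -16 + 4*O + 4*S (b(S, O) = 4*(S + (-4 + O)) = 4*(-4 + O + S) = -16 + 4*O + 4*S)
h(C) = -5/C
(-2515 + b(-40, 0)) + h(-57) = (-2515 + (-16 + 4*0 + 4*(-40))) - 5/(-57) = (-2515 + (-16 + 0 - 160)) - 5*(-1/57) = (-2515 - 176) + 5/57 = -2691 + 5/57 = -153382/57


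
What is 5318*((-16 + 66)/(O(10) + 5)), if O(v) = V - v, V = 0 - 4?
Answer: -265900/9 ≈ -29544.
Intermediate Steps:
V = -4
O(v) = -4 - v
5318*((-16 + 66)/(O(10) + 5)) = 5318*((-16 + 66)/((-4 - 1*10) + 5)) = 5318*(50/((-4 - 10) + 5)) = 5318*(50/(-14 + 5)) = 5318*(50/(-9)) = 5318*(50*(-⅑)) = 5318*(-50/9) = -265900/9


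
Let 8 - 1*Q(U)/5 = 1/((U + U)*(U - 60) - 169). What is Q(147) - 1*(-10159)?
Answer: 259146386/25409 ≈ 10199.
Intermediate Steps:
Q(U) = 40 - 5/(-169 + 2*U*(-60 + U)) (Q(U) = 40 - 5/((U + U)*(U - 60) - 169) = 40 - 5/((2*U)*(-60 + U) - 169) = 40 - 5/(2*U*(-60 + U) - 169) = 40 - 5/(-169 + 2*U*(-60 + U)))
Q(147) - 1*(-10159) = 5*(1353 - 16*147**2 + 960*147)/(169 - 2*147**2 + 120*147) - 1*(-10159) = 5*(1353 - 16*21609 + 141120)/(169 - 2*21609 + 17640) + 10159 = 5*(1353 - 345744 + 141120)/(169 - 43218 + 17640) + 10159 = 5*(-203271)/(-25409) + 10159 = 5*(-1/25409)*(-203271) + 10159 = 1016355/25409 + 10159 = 259146386/25409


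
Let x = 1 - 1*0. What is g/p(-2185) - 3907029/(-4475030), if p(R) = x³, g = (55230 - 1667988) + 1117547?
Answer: -316582882043/639290 ≈ -4.9521e+5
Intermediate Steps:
x = 1 (x = 1 + 0 = 1)
g = -495211 (g = -1612758 + 1117547 = -495211)
p(R) = 1 (p(R) = 1³ = 1)
g/p(-2185) - 3907029/(-4475030) = -495211/1 - 3907029/(-4475030) = -495211*1 - 3907029*(-1/4475030) = -495211 + 558147/639290 = -316582882043/639290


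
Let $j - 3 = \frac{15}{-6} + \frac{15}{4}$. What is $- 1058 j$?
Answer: $- \frac{8993}{2} \approx -4496.5$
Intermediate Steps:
$j = \frac{17}{4}$ ($j = 3 + \left(\frac{15}{-6} + \frac{15}{4}\right) = 3 + \left(15 \left(- \frac{1}{6}\right) + 15 \cdot \frac{1}{4}\right) = 3 + \left(- \frac{5}{2} + \frac{15}{4}\right) = 3 + \frac{5}{4} = \frac{17}{4} \approx 4.25$)
$- 1058 j = \left(-1058\right) \frac{17}{4} = - \frac{8993}{2}$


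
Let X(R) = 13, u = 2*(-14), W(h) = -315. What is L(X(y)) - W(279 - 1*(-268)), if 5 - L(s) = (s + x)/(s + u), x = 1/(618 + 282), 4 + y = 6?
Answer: 4331701/13500 ≈ 320.87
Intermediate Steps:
y = 2 (y = -4 + 6 = 2)
u = -28
x = 1/900 ≈ 0.0011111
L(s) = 5 - (1/900 + s)/(-28 + s) (L(s) = 5 - (s + 1/900)/(s - 28) = 5 - (1/900 + s)/(-28 + s))
L(X(y)) - W(279 - 1*(-268)) = (-126001 + 3600*13)/(900*(-28 + 13)) - 1*(-315) = (1/900)*(-126001 + 46800)/(-15) + 315 = (1/900)*(-1/15)*(-79201) + 315 = 79201/13500 + 315 = 4331701/13500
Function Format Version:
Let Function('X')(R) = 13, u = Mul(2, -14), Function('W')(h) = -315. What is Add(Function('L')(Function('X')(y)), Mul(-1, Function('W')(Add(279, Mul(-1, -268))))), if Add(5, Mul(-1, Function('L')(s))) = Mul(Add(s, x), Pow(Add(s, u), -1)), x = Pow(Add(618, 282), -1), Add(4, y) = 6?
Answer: Rational(4331701, 13500) ≈ 320.87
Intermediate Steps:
y = 2 (y = Add(-4, 6) = 2)
u = -28
x = Rational(1, 900) (x = Pow(900, -1) = Rational(1, 900) ≈ 0.0011111)
Function('L')(s) = Add(5, Mul(-1, Pow(Add(-28, s), -1), Add(Rational(1, 900), s))) (Function('L')(s) = Add(5, Mul(-1, Mul(Add(s, Rational(1, 900)), Pow(Add(s, -28), -1)))) = Add(5, Mul(-1, Mul(Add(Rational(1, 900), s), Pow(Add(-28, s), -1)))) = Add(5, Mul(-1, Mul(Pow(Add(-28, s), -1), Add(Rational(1, 900), s)))) = Add(5, Mul(-1, Pow(Add(-28, s), -1), Add(Rational(1, 900), s))))
Add(Function('L')(Function('X')(y)), Mul(-1, Function('W')(Add(279, Mul(-1, -268))))) = Add(Mul(Rational(1, 900), Pow(Add(-28, 13), -1), Add(-126001, Mul(3600, 13))), Mul(-1, -315)) = Add(Mul(Rational(1, 900), Pow(-15, -1), Add(-126001, 46800)), 315) = Add(Mul(Rational(1, 900), Rational(-1, 15), -79201), 315) = Add(Rational(79201, 13500), 315) = Rational(4331701, 13500)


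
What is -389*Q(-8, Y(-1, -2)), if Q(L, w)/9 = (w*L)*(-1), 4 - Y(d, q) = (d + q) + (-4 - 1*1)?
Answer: -336096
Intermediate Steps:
Y(d, q) = 9 - d - q (Y(d, q) = 4 - ((d + q) + (-4 - 1*1)) = 4 - ((d + q) + (-4 - 1)) = 4 - ((d + q) - 5) = 4 - (-5 + d + q) = 4 + (5 - d - q) = 9 - d - q)
Q(L, w) = -9*L*w (Q(L, w) = 9*((w*L)*(-1)) = 9*((L*w)*(-1)) = 9*(-L*w) = -9*L*w)
-389*Q(-8, Y(-1, -2)) = -(-3501)*(-8)*(9 - 1*(-1) - 1*(-2)) = -(-3501)*(-8)*(9 + 1 + 2) = -(-3501)*(-8)*12 = -389*864 = -336096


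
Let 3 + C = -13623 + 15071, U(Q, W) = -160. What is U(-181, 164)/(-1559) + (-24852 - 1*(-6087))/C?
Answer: -5804687/450551 ≈ -12.884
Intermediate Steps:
C = 1445 (C = -3 + (-13623 + 15071) = -3 + 1448 = 1445)
U(-181, 164)/(-1559) + (-24852 - 1*(-6087))/C = -160/(-1559) + (-24852 - 1*(-6087))/1445 = -160*(-1/1559) + (-24852 + 6087)*(1/1445) = 160/1559 - 18765*1/1445 = 160/1559 - 3753/289 = -5804687/450551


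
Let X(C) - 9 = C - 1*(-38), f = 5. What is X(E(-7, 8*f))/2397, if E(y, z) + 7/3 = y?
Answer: 113/7191 ≈ 0.015714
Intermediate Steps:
E(y, z) = -7/3 + y
X(C) = 47 + C (X(C) = 9 + (C - 1*(-38)) = 9 + (C + 38) = 9 + (38 + C) = 47 + C)
X(E(-7, 8*f))/2397 = (47 + (-7/3 - 7))/2397 = (47 - 28/3)*(1/2397) = (113/3)*(1/2397) = 113/7191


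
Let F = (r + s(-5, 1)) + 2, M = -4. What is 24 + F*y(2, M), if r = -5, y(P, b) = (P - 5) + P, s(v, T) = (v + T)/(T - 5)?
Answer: 26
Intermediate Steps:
s(v, T) = (T + v)/(-5 + T)
y(P, b) = -5 + 2*P (y(P, b) = (-5 + P) + P = -5 + 2*P)
F = -2 (F = (-5 + (1 - 5)/(-5 + 1)) + 2 = (-5 - 4/(-4)) + 2 = (-5 - 1/4*(-4)) + 2 = (-5 + 1) + 2 = -4 + 2 = -2)
24 + F*y(2, M) = 24 - 2*(-5 + 2*2) = 24 - 2*(-5 + 4) = 24 - 2*(-1) = 24 + 2 = 26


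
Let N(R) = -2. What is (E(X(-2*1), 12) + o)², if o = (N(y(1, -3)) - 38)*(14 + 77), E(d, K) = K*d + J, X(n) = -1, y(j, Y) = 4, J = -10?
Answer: 13410244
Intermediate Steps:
E(d, K) = -10 + K*d (E(d, K) = K*d - 10 = -10 + K*d)
o = -3640 (o = (-2 - 38)*(14 + 77) = -40*91 = -3640)
(E(X(-2*1), 12) + o)² = ((-10 + 12*(-1)) - 3640)² = ((-10 - 12) - 3640)² = (-22 - 3640)² = (-3662)² = 13410244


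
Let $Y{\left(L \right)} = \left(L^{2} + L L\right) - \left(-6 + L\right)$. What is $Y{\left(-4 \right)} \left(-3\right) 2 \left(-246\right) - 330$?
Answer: $61662$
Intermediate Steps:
$Y{\left(L \right)} = 6 - L + 2 L^{2}$ ($Y{\left(L \right)} = \left(L^{2} + L^{2}\right) - \left(-6 + L\right) = 2 L^{2} - \left(-6 + L\right) = 6 - L + 2 L^{2}$)
$Y{\left(-4 \right)} \left(-3\right) 2 \left(-246\right) - 330 = \left(6 - -4 + 2 \left(-4\right)^{2}\right) \left(-3\right) 2 \left(-246\right) - 330 = \left(6 + 4 + 2 \cdot 16\right) \left(-3\right) 2 \left(-246\right) - 330 = \left(6 + 4 + 32\right) \left(-3\right) 2 \left(-246\right) - 330 = 42 \left(-3\right) 2 \left(-246\right) - 330 = \left(-126\right) 2 \left(-246\right) - 330 = \left(-252\right) \left(-246\right) - 330 = 61992 - 330 = 61662$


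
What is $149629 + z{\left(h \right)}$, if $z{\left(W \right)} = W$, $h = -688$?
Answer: $148941$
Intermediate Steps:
$149629 + z{\left(h \right)} = 149629 - 688 = 148941$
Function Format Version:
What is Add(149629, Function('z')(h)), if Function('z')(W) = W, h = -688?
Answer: 148941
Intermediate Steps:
Add(149629, Function('z')(h)) = Add(149629, -688) = 148941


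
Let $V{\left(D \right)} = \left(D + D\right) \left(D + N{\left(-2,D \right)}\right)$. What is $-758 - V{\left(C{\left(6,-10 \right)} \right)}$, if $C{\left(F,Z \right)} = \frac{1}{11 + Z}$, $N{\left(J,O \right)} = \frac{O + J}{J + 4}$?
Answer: $-759$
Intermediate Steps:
$N{\left(J,O \right)} = \frac{J + O}{4 + J}$
$V{\left(D \right)} = 2 D \left(-1 + \frac{3 D}{2}\right)$ ($V{\left(D \right)} = \left(D + D\right) \left(D + \frac{-2 + D}{4 - 2}\right) = 2 D \left(D + \frac{-2 + D}{2}\right) = 2 D \left(D + \left(-1 + \frac{D}{2}\right)\right) = 2 D \left(-1 + \frac{3 D}{2}\right)$)
$-758 - V{\left(C{\left(6,-10 \right)} \right)} = -758 - \frac{-2 + \frac{3}{11 - 10}}{11 - 10} = -758 - \frac{-2 + \frac{3}{1}}{1} = -758 - 1 \left(-2 + 3 \cdot 1\right) = -758 - 1 \left(-2 + 3\right) = -758 - 1 \cdot 1 = -758 - 1 = -759$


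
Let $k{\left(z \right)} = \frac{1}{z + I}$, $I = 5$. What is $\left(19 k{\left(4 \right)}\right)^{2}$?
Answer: $\frac{361}{81} \approx 4.4568$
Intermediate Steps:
$k{\left(z \right)} = \frac{1}{5 + z}$ ($k{\left(z \right)} = \frac{1}{z + 5} = \frac{1}{5 + z}$)
$\left(19 k{\left(4 \right)}\right)^{2} = \left(\frac{19}{5 + 4}\right)^{2} = \left(\frac{19}{9}\right)^{2} = \frac{361}{81}$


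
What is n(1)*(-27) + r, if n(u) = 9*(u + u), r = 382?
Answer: -104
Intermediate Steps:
n(u) = 18*u (n(u) = 9*(2*u) = 18*u)
n(1)*(-27) + r = (18*1)*(-27) + 382 = 18*(-27) + 382 = -486 + 382 = -104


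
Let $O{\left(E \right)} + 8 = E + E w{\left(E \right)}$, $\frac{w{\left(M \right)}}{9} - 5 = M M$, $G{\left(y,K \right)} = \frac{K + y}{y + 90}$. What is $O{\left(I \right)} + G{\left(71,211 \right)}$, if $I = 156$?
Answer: $\frac{5502161114}{161} \approx 3.4175 \cdot 10^{7}$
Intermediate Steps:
$G{\left(y,K \right)} = \frac{K + y}{90 + y}$
$w{\left(M \right)} = 45 + 9 M^{2}$ ($w{\left(M \right)} = 45 + 9 M M = 45 + 9 M^{2}$)
$O{\left(E \right)} = -8 + E + E \left(45 + 9 E^{2}\right)$ ($O{\left(E \right)} = -8 + \left(E + E \left(45 + 9 E^{2}\right)\right) = -8 + E + E \left(45 + 9 E^{2}\right)$)
$O{\left(I \right)} + G{\left(71,211 \right)} = \left(-8 + 9 \cdot 156^{3} + 46 \cdot 156\right) + \frac{211 + 71}{90 + 71} = \left(-8 + 9 \cdot 3796416 + 7176\right) + \frac{1}{161} \cdot 282 = \left(-8 + 34167744 + 7176\right) + \frac{1}{161} \cdot 282 = 34174912 + \frac{282}{161} = \frac{5502161114}{161}$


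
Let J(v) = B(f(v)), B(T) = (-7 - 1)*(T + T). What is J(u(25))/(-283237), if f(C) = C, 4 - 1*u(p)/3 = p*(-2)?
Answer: 2592/283237 ≈ 0.0091513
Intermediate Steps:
u(p) = 12 + 6*p (u(p) = 12 - 3*p*(-2) = 12 - (-6)*p = 12 + 6*p)
B(T) = -16*T
J(v) = -16*v
J(u(25))/(-283237) = -16*(12 + 6*25)/(-283237) = -16*(12 + 150)*(-1/283237) = -16*162*(-1/283237) = -2592*(-1/283237) = 2592/283237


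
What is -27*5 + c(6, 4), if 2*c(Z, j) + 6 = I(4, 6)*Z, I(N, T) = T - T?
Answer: -138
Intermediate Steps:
I(N, T) = 0
c(Z, j) = -3 (c(Z, j) = -3 + (0*Z)/2 = -3 + (1/2)*0 = -3 + 0 = -3)
-27*5 + c(6, 4) = -27*5 - 3 = -135 - 3 = -138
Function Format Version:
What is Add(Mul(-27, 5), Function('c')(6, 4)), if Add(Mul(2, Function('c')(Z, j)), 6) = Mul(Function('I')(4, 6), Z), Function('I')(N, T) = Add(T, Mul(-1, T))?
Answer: -138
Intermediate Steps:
Function('I')(N, T) = 0
Function('c')(Z, j) = -3 (Function('c')(Z, j) = Add(-3, Mul(Rational(1, 2), Mul(0, Z))) = Add(-3, Mul(Rational(1, 2), 0)) = Add(-3, 0) = -3)
Add(Mul(-27, 5), Function('c')(6, 4)) = Add(Mul(-27, 5), -3) = Add(-135, -3) = -138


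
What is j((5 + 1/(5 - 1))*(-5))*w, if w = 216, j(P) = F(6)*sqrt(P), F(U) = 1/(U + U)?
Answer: 9*I*sqrt(105) ≈ 92.223*I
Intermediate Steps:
F(U) = 1/(2*U)
j(P) = sqrt(P)/12 (j(P) = ((1/2)/6)*sqrt(P) = ((1/2)*(1/6))*sqrt(P) = sqrt(P)/12)
j((5 + 1/(5 - 1))*(-5))*w = (sqrt((5 + 1/(5 - 1))*(-5))/12)*216 = (sqrt((5 + 1/4)*(-5))/12)*216 = (sqrt((21/4)*(-5))/12)*216 = (sqrt(-105/4)/12)*216 = ((I*sqrt(105)/2)/12)*216 = (I*sqrt(105)/24)*216 = 9*I*sqrt(105)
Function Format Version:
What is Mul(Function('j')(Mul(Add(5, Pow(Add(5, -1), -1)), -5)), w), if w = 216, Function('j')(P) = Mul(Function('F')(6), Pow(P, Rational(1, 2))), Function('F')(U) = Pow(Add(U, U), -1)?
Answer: Mul(9, I, Pow(105, Rational(1, 2))) ≈ Mul(92.223, I)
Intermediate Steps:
Function('F')(U) = Mul(Rational(1, 2), Pow(U, -1)) (Function('F')(U) = Pow(Mul(2, U), -1) = Mul(Rational(1, 2), Pow(U, -1)))
Function('j')(P) = Mul(Rational(1, 12), Pow(P, Rational(1, 2))) (Function('j')(P) = Mul(Mul(Rational(1, 2), Pow(6, -1)), Pow(P, Rational(1, 2))) = Mul(Mul(Rational(1, 2), Rational(1, 6)), Pow(P, Rational(1, 2))) = Mul(Rational(1, 12), Pow(P, Rational(1, 2))))
Mul(Function('j')(Mul(Add(5, Pow(Add(5, -1), -1)), -5)), w) = Mul(Mul(Rational(1, 12), Pow(Mul(Add(5, Pow(Add(5, -1), -1)), -5), Rational(1, 2))), 216) = Mul(Mul(Rational(1, 12), Pow(Mul(Add(5, Pow(4, -1)), -5), Rational(1, 2))), 216) = Mul(Mul(Rational(1, 12), Pow(Mul(Add(5, Rational(1, 4)), -5), Rational(1, 2))), 216) = Mul(Mul(Rational(1, 12), Pow(Mul(Rational(21, 4), -5), Rational(1, 2))), 216) = Mul(Mul(Rational(1, 12), Pow(Rational(-105, 4), Rational(1, 2))), 216) = Mul(Mul(Rational(1, 12), Mul(Rational(1, 2), I, Pow(105, Rational(1, 2)))), 216) = Mul(Mul(Rational(1, 24), I, Pow(105, Rational(1, 2))), 216) = Mul(9, I, Pow(105, Rational(1, 2)))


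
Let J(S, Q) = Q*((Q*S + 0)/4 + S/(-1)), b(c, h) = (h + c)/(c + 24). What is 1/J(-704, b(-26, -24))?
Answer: -1/92400 ≈ -1.0823e-5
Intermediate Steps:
b(c, h) = (c + h)/(24 + c)
J(S, Q) = Q*(-S + Q*S/4) (J(S, Q) = Q*((Q*S)*(¼) + S*(-1)) = Q*(Q*S/4 - S) = Q*(-S + Q*S/4))
1/J(-704, b(-26, -24)) = 1/((¼)*((-26 - 24)/(24 - 26))*(-704)*(-4 + (-26 - 24)/(24 - 26))) = 1/((¼)*(-50/(-2))*(-704)*(-4 - 50/(-2))) = 1/((¼)*(-½*(-50))*(-704)*(-4 - ½*(-50))) = 1/((¼)*25*(-704)*(-4 + 25)) = 1/((¼)*25*(-704)*21) = 1/(-92400) = -1/92400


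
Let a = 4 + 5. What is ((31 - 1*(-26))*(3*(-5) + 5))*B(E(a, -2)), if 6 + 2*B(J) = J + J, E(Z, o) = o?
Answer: 2850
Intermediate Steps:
a = 9
B(J) = -3 + J (B(J) = -3 + (J + J)/2 = -3 + (2*J)/2 = -3 + J)
((31 - 1*(-26))*(3*(-5) + 5))*B(E(a, -2)) = ((31 - 1*(-26))*(3*(-5) + 5))*(-3 - 2) = ((31 + 26)*(-15 + 5))*(-5) = (57*(-10))*(-5) = -570*(-5) = 2850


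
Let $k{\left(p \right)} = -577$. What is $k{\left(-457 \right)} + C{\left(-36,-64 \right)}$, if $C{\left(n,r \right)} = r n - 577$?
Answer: $1150$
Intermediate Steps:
$C{\left(n,r \right)} = -577 + n r$ ($C{\left(n,r \right)} = n r - 577 = -577 + n r$)
$k{\left(-457 \right)} + C{\left(-36,-64 \right)} = -577 - -1727 = -577 + \left(-577 + 2304\right) = -577 + 1727 = 1150$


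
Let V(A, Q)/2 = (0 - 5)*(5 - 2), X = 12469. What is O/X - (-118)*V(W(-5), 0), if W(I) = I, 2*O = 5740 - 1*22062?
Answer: -44148421/12469 ≈ -3540.7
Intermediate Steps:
O = -8161 (O = (5740 - 1*22062)/2 = (5740 - 22062)/2 = (½)*(-16322) = -8161)
V(A, Q) = -30 (V(A, Q) = 2*((0 - 5)*(5 - 2)) = 2*(-5*3) = 2*(-15) = -30)
O/X - (-118)*V(W(-5), 0) = -8161/12469 - (-118)*(-30) = -8161*1/12469 - 1*3540 = -8161/12469 - 3540 = -44148421/12469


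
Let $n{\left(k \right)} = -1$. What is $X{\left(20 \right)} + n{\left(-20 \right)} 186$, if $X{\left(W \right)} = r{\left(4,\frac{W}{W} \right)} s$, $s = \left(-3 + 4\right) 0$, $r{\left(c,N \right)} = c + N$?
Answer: $-186$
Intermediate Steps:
$r{\left(c,N \right)} = N + c$
$s = 0$ ($s = 1 \cdot 0 = 0$)
$X{\left(W \right)} = 0$ ($X{\left(W \right)} = \left(\frac{W}{W} + 4\right) 0 = \left(1 + 4\right) 0 = 5 \cdot 0 = 0$)
$X{\left(20 \right)} + n{\left(-20 \right)} 186 = 0 - 186 = -186$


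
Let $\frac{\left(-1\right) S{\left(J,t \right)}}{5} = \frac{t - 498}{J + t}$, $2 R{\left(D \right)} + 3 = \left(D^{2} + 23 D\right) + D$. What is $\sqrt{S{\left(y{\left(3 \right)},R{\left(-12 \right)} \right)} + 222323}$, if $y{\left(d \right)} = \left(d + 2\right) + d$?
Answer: $\frac{\sqrt{3814536338}}{131} \approx 471.47$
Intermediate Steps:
$R{\left(D \right)} = - \frac{3}{2} + \frac{D^{2}}{2} + 12 D$ ($R{\left(D \right)} = - \frac{3}{2} + \frac{\left(D^{2} + 23 D\right) + D}{2} = - \frac{3}{2} + \frac{D^{2} + 24 D}{2} = - \frac{3}{2} + \left(\frac{D^{2}}{2} + 12 D\right) = - \frac{3}{2} + \frac{D^{2}}{2} + 12 D$)
$y{\left(d \right)} = 2 + 2 d$ ($y{\left(d \right)} = \left(2 + d\right) + d = 2 + 2 d$)
$S{\left(J,t \right)} = - \frac{5 \left(-498 + t\right)}{J + t}$ ($S{\left(J,t \right)} = - 5 \frac{t - 498}{J + t} = - 5 \frac{-498 + t}{J + t} = - \frac{5 \left(-498 + t\right)}{J + t}$)
$\sqrt{S{\left(y{\left(3 \right)},R{\left(-12 \right)} \right)} + 222323} = \sqrt{\frac{5 \left(498 - \left(- \frac{3}{2} + \frac{\left(-12\right)^{2}}{2} + 12 \left(-12\right)\right)\right)}{\left(2 + 2 \cdot 3\right) + \left(- \frac{3}{2} + \frac{\left(-12\right)^{2}}{2} + 12 \left(-12\right)\right)} + 222323} = \sqrt{\frac{5 \left(498 - \left(- \frac{3}{2} + \frac{1}{2} \cdot 144 - 144\right)\right)}{\left(2 + 6\right) - \frac{147}{2}} + 222323} = \sqrt{\frac{5 \left(498 - \left(- \frac{3}{2} + 72 - 144\right)\right)}{8 - \frac{147}{2}} + 222323} = \sqrt{\frac{5 \left(498 - - \frac{147}{2}\right)}{8 - \frac{147}{2}} + 222323} = \sqrt{\frac{5 \left(498 + \frac{147}{2}\right)}{- \frac{131}{2}} + 222323} = \sqrt{5 \left(- \frac{2}{131}\right) \frac{1143}{2} + 222323} = \sqrt{- \frac{5715}{131} + 222323} = \sqrt{\frac{29118598}{131}} = \frac{\sqrt{3814536338}}{131}$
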